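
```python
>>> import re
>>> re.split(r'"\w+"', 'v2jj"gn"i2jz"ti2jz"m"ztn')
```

['v2jj', 'i2jz', 'm"ztn']

Matches to split on: at [4:8] → '"gn"'; at [12:19] → '"ti2jz"'.
The string is cut at each match, leaving 3 pieces.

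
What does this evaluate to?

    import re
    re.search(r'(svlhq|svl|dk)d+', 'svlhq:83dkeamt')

None

`re.search` scans for the first position where the pattern succeeds.
Here no position works, so the call returns None.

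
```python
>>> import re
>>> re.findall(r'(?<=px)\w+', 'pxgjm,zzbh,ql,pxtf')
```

The `(?=…)`/`(?<=…)` assertion just peeks at neighbouring text; it doesn't advance the match position.
Matches: at [2:5] → 'gjm'; at [16:18] → 'tf'.
Since nothing is captured, `findall` lists the 2 matched substrings directly.

['gjm', 'tf']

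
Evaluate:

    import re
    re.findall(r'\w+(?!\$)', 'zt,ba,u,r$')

Because the assertion is negative and zero-width, positions next to the forbidden text are skipped.
With no groups in the pattern, `findall` gives back each whole match — 3 here.

['zt', 'ba', 'u']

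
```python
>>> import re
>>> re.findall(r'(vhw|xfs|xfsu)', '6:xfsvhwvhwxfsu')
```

['xfs', 'vhw', 'vhw', 'xfs']

The regex engine tests alternatives in the order written; an earlier branch that matches wins even if a later one would match more.
Scanning left to right: at [2:5] match 'xfs', group 1 = 'xfs'; at [5:8] match 'vhw', group 1 = 'vhw'; at [8:11] match 'vhw', group 1 = 'vhw'; at [11:14] match 'xfs', group 1 = 'xfs'.
Because there's exactly one group, `findall` drops the full match and keeps group 1 from each hit.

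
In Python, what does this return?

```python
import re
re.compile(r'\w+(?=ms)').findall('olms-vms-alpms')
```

['ol', 'v', 'alp']

The lookaround is zero-width — it requires the adjacent text to match without consuming it, so the asserted text isn't part of the match.
Since nothing is captured, `findall` lists the 3 matched substrings directly.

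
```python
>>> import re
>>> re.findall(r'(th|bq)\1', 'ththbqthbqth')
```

['th']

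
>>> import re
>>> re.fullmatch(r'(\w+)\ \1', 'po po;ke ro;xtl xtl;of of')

`\1` is not a pattern — it's the concrete string captured by group 1, re-applied verbatim.
`re.fullmatch` is like wrapping the pattern in `^…$` (in single-line mode).
Here the string isn't matched end-to-end, so the call returns None.

None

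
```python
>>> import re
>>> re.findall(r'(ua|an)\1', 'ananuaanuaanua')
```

The backreference `\1` re-matches whatever the first group consumed, character for character.
With a single group, `findall` returns only what that group captured — 1 item.

['an']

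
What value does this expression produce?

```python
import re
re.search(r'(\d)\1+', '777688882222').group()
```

'777'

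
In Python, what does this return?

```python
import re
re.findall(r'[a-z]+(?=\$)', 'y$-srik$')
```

['y', 'srik']

The lookaround is zero-width — it requires the adjacent text to match without consuming it, so the asserted text isn't part of the match.
Walking the string: at [0:1] → 'y'; at [3:7] → 'srik'.
No capturing groups, so `findall` returns the 2 full match strings.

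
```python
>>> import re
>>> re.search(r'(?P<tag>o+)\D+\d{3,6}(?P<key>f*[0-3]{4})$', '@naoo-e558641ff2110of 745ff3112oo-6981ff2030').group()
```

'oo-6981ff2030'

The match spans [31:44] → 'oo-6981ff2030'.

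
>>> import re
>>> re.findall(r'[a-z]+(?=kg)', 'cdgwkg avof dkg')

['cdgw', 'd']

The positive lookaround only admits positions where the adjacent text matches; those characters stay outside the span.
With no groups in the pattern, `findall` gives back each whole match — 2 here.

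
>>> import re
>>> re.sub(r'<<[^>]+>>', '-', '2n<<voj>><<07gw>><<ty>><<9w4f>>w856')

'2n----w856'

Matches: at [2:9] → '<<voj>>'; at [9:17] → '<<07gw>>'; at [17:23] → '<<ty>>'; at [23:31] → '<<9w4f>>'.
Each match is replaced by '-'.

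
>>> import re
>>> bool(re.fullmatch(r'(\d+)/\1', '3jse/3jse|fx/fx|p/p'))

False

`re.fullmatch` requires the pattern to consume the entire string.
Here the pattern can't cover the whole string, so the call returns None, and `bool(None)` is False.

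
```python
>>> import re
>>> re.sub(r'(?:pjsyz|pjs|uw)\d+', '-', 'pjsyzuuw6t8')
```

Matches: at [6:9] → 'uw6'.
`sub` substitutes '-' at each match site.

'pjsyzu-t8'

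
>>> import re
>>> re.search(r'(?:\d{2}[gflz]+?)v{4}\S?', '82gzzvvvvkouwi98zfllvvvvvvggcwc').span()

(0, 10)

Pattern: exactly 2 of a digit, then one or more of one of [gflz] (lazy) (non-capturing group); then exactly 4 of a literal 'v', then optionally a non-whitespace character.
`search` walks the string left to right and returns the first match it finds.
The match spans [0:10] → '82gzzvvvvk'.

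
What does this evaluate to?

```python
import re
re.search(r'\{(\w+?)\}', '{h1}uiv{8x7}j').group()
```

The match spans [0:4] → '{h1}'.

'{h1}'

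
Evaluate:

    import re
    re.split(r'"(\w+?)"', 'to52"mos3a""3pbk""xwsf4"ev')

['to52', 'mos3a', '', '3pbk', '', 'xwsf4', 'ev']

Matches to split on: at [4:11] → '"mos3a"'; at [11:17] → '"3pbk"'; at [17:24] → '"xwsf4"'.
Because the pattern has a capturing group, `split` also inserts each captured text between the pieces.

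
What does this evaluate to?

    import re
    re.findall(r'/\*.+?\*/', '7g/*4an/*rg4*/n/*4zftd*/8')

['/*4an/*rg4*/', '/*4zftd*/']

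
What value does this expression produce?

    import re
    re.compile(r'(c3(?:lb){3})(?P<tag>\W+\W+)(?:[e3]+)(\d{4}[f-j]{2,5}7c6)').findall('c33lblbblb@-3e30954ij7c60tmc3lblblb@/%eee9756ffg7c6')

The pattern matches the literal 'c3', then the literal 'lb' repeated 3 times (captured); then one or more of a non-word character, then one or more of a non-word character (captured as 'tag'); then one or more of one of [e3] (non-capturing group); then exactly 4 of a digit, then 2 to 5 of a character in [f-j], then the literal '7c6' (captured).
Scanning left to right: at [27:51] match 'c3lblblb@/%eee9756ffg7c6', groups = ('c3lblblb', '@/%', '9756ffg7c6').
With 3 capturing groups, `findall` returns a 3-tuple per match.

[('c3lblblb', '@/%', '9756ffg7c6')]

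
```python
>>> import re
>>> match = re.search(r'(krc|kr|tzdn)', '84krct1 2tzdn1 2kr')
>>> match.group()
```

Alternation isn't longest-match — the leftmost alternative that fits at this position is chosen.
The match spans [2:5] → 'krc'.

'krc'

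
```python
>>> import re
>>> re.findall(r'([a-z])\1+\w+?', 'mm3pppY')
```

['m', 'p']

The backreference `\1` re-matches whatever the first group consumed, character for character.
Because there's exactly one group, `findall` drops the full match and keeps group 1 from each hit.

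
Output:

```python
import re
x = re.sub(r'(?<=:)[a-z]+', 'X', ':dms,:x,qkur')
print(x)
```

The `(?=…)`/`(?<=…)` assertion just peeks at neighbouring text; it doesn't advance the match position.
Matches: at [1:4] → 'dms'; at [6:7] → 'x'.
Each match is replaced by 'X'.

:X,:X,qkur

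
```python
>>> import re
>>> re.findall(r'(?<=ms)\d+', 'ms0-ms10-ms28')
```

['0', '10', '28']

Lookahead/lookbehind check context without consuming it, so the matched span excludes the asserted characters.
Matches: at [2:3] → '0'; at [6:8] → '10'; at [11:13] → '28'.
No capturing groups, so `findall` returns the 3 full match strings.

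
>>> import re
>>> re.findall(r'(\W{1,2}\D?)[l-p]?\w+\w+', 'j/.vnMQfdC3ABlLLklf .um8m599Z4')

['/.v', ' .u']

Because there's exactly one group, `findall` drops the full match and keeps group 1 from each hit.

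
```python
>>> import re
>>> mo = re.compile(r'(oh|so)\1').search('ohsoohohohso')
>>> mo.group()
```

'ohoh'

After group 1 captures some text, `\1` only succeeds where that same text appears again.
The match spans [4:8] → 'ohoh'.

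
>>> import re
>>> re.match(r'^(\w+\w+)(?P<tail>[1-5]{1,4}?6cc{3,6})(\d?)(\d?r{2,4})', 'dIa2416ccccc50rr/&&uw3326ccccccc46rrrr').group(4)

The match spans [0:16] → 'dIa2416ccccc50rr'.
Captured: group 1 = 'dIa24', group 2 = '16ccccc', group 3 = '5', group 4 = '0rr'.

'0rr'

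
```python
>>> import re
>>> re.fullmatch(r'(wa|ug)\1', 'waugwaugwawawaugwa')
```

None

`re.fullmatch` is like wrapping the pattern in `^…$` (in single-line mode).
Here the pattern can't cover the whole string, so the call returns None.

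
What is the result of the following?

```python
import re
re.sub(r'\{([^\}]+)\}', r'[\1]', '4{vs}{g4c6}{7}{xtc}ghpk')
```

Matches: at [1:5] → '{vs}'; at [5:11] → '{g4c6}'; at [11:14] → '{7}'; at [14:19] → '{xtc}'.
The replacement refers to a captured group, so each match is rewritten using its own captured text.

'4[vs][g4c6][7][xtc]ghpk'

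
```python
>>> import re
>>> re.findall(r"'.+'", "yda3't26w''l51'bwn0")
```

["'t26w''l51'"]

Scanning left to right: at [4:15] → "'t26w''l51'".
Since nothing is captured, `findall` lists the 1 matched substring directly.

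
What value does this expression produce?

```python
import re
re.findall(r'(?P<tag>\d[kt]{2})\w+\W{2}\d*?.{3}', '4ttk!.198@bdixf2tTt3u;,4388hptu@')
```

This matches a digit, then exactly 2 of one of [kt] (captured as 'tag'); then one or more of a word character; then exactly 2 of a non-word character, then zero or more of a digit (lazy), then exactly 3 of any character.
Scanning left to right: at [0:9] match '4ttk!.198', group 1 = '4tt'.
Because there's exactly one group, `findall` drops the full match and keeps group 1 from the one hit.

['4tt']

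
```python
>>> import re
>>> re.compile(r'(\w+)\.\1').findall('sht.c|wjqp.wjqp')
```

['wjqp']

The backreference `\1` re-matches whatever the first group consumed, character for character.
One capturing group, so `findall` returns just the captured substring from the one match — 1 in all.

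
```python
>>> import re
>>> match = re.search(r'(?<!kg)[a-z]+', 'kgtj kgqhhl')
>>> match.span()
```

Because the assertion is negative and zero-width, positions next to the forbidden text are skipped.
The match spans [0:4] → 'kgtj'.

(0, 4)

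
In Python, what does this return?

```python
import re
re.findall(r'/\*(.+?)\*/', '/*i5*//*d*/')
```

['i5', 'd']

Because the quantifier is non-greedy, it stops expanding at the earliest point where the rest of the pattern can succeed.
Walking the string: at [0:6] match '/*i5*/', group 1 = 'i5'; at [6:11] match '/*d*/', group 1 = 'd'.
With a single group, `findall` returns only what that group captured — 2 items.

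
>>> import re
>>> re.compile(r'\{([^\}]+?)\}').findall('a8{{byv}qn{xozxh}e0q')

Walking the string: at [2:8] match '{{byv}', group 1 = '{byv'; at [10:17] match '{xozxh}', group 1 = 'xozxh'.
One capturing group, so `findall` returns just the captured substring from each match — 2 in all.

['{byv', 'xozxh']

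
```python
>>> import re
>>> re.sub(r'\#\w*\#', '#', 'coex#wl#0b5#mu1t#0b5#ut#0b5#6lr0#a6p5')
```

'coex#0b5#0b5#0b5#a6p5'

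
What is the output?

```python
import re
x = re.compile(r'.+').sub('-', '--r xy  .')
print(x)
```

-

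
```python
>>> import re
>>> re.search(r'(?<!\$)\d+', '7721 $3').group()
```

'7721'

The negative lookaround is zero-width — it rules out positions where the adjacent text would match, without consuming anything.
The match spans [0:4] → '7721'.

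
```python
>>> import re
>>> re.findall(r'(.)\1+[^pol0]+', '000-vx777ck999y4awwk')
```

['0']

`\1` has to match the exact text group 1 already captured.
Because there's exactly one group, `findall` drops the full match and keeps group 1 from the one hit.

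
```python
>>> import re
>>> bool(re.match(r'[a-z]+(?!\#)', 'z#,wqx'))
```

With `match`, the pattern is implicitly anchored at the beginning.
Here the string doesn't start with a match, so the call returns None, and `bool(None)` is False.

False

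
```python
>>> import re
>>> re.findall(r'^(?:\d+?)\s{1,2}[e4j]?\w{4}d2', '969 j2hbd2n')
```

['969 j2hbd2']

The pattern matches anchored at the start of the string; then one or more of a digit (lazy) (non-capturing group); then 1 to 2 of whitespace, then optionally one of [e4j]; then exactly 4 of a word character, then the literal 'd2'.
Scanning left to right: at [0:10] → '969 j2hbd2'.
Since nothing is captured, `findall` lists the 1 matched substring directly.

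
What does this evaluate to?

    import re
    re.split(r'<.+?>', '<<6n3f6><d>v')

['', '', 'v']

Splitting on the pattern gives 3 pieces.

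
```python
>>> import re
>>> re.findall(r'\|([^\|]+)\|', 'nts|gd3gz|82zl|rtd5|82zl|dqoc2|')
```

['gd3gz', 'rtd5', 'dqoc2']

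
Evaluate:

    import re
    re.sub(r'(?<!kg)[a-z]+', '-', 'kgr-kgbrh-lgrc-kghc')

The negative lookaround is zero-width — it rules out positions where the adjacent text would match, without consuming anything.
Every occurrence is swapped for '-'.

'-------'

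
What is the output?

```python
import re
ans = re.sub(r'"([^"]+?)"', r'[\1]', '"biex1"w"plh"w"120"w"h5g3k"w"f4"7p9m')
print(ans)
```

[biex1]w[plh]w[120]w[h5g3k]w[f4]7p9m

Each match is replaced using the text its own group 1 captured.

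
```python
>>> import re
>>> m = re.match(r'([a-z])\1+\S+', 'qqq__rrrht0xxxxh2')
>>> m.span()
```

(0, 17)

`\1` is not a pattern — it's the concrete string captured by group 1, re-applied verbatim.
`re.match` won't scan ahead — the pattern has to work from the very first character.
The match spans [0:17] → 'qqq__rrrht0xxxxh2'.
Captured: group 1 = 'q'.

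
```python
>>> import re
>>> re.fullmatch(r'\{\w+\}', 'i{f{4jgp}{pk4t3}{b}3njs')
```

None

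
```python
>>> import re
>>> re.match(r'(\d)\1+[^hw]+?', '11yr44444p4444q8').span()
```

`\1` has to match the exact text group 1 already captured.
`re.match` only tries the pattern at the start of the string.
The match spans [0:3] → '11y'.
Captured: group 1 = '1'.

(0, 3)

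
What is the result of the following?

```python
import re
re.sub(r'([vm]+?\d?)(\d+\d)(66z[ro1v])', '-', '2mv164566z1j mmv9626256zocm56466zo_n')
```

The pattern matches one or more of one of [vm] (lazy), then optionally a digit (captured); then one or more of a digit, then a digit (captured); then the literal '66z', then one of [ro1v] (captured).
Matches: at [1:11] → 'mv164566z1'; at [26:34] → 'm56466zo'.
`sub` substitutes '-' at each match site.

'2-j mmv9626256zoc-_n'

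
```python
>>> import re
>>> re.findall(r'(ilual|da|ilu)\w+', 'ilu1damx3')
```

['ilu']

Scanning left to right: at [0:9] match 'ilu1damx3', group 1 = 'ilu'.
`findall` collects group 1 from the one match (1 total).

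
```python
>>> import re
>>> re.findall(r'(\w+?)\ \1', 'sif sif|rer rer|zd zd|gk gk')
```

['sif', 'rer', 'zd', 'gk']

A backreference is literal: `\1` must see the identical characters the first group matched.
One capturing group, so `findall` returns just the captured substring from each match — 4 in all.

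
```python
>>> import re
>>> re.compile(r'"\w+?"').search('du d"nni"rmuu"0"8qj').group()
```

`re.search` tries every starting position until one works.
The match spans [4:9] → '"nni"'.

'"nni"'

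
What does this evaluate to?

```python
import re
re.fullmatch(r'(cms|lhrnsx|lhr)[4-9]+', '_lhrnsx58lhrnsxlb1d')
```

None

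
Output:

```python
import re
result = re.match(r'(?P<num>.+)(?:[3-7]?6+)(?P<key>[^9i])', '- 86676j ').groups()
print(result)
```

('- 8667', 'j')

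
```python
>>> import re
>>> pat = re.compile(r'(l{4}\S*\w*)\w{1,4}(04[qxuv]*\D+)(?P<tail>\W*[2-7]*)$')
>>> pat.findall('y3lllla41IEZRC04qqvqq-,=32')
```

Pattern: exactly 4 of a literal 'l', then zero or more of a non-whitespace character, then zero or more of a word character (captured); then 1 to 4 of a word character; then the literal '04', then zero or more of one of [qxuv], then one or more of a non-digit (captured); then zero or more of a non-word character, then zero or more of a character in [2-7] (captured as 'tail'); then anchored at the end.
3 groups means the one result is a tuple of 3 captured strings — 1 here.

[('lllla41IEZR', '04qqvqq-,=', '32')]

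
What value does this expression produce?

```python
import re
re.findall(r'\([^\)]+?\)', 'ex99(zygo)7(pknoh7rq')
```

['(zygo)']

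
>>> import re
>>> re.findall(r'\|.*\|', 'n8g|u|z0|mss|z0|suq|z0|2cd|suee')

Since nothing is captured, `findall` lists the 1 matched substring directly.

['|u|z0|mss|z0|suq|z0|2cd|']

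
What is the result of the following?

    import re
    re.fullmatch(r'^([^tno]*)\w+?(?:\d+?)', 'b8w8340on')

None

Pattern: anchored at the start of the string; then zero or more of any character except [tno] (captured); then one or more of a word character (lazy); then one or more of a digit (lazy) (non-capturing group).
`re.fullmatch` requires the pattern to consume the entire string.
Here there's no way to consume every character, so the call returns None.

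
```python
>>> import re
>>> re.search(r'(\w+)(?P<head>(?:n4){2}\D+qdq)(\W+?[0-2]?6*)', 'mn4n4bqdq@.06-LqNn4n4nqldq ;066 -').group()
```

'mn4n4bqdq@'

A `+?`/`*?`/`{m,n}?` starts at its minimum and grows only as far as needed for what follows to match.
The match spans [0:10] → 'mn4n4bqdq@'.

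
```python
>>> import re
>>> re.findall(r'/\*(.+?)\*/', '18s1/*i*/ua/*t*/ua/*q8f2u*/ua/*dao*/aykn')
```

['i', 't', 'q8f2u', 'dao']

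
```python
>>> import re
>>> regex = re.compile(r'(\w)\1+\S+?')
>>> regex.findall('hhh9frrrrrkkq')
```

The backreference `\1` re-matches whatever the first group consumed, character for character.
`findall` collects group 1 from each match (2 total).

['h', 'r']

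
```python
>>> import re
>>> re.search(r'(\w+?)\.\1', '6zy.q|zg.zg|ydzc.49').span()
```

(6, 11)

The backreference `\1` re-matches whatever the first group consumed, character for character.
The match spans [6:11] → 'zg.zg'.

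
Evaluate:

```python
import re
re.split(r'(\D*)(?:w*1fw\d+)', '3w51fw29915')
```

['3w5', '', '']

Pattern: zero or more of a non-digit (captured); then zero or more of the literal 'w', then the literal '1fw', then one or more of a digit (non-capturing group).
Matches to split on: at [3:11] → '1fw29915'.
`re.split` interleaves the captured-group text with the surrounding fragments.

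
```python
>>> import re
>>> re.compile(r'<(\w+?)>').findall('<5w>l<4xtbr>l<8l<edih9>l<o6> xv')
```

['5w', '4xtbr', 'edih9', 'o6']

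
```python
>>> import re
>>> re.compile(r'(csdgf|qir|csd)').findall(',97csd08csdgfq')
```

Branches in `(...|...)` are attempted left-to-right; the first branch that allows the whole pattern to succeed is taken.
With a single group, `findall` returns only what that group captured — 2 items.

['csd', 'csdgf']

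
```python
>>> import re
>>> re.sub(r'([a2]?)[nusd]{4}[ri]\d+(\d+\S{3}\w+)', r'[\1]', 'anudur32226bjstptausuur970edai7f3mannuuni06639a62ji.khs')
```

'[a].khs'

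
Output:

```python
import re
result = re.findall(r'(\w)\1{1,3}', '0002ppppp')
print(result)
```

A backreference is literal: `\1` must see the identical characters the first group matched.
Walking the string: at [0:3] match '000', group 1 = '0'; at [4:8] match 'pppp', group 1 = 'p'.
With a single group, `findall` returns only what that group captured — 2 items.

['0', 'p']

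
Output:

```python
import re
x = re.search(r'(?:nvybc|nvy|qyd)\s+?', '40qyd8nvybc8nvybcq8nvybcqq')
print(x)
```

`re.search` tries every starting position until one works.
Here nothing in the string fits, so the call returns None.

None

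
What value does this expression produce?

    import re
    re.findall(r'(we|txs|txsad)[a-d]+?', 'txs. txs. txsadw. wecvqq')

['txs', 'we']

One capturing group, so `findall` returns just the captured substring from each match — 2 in all.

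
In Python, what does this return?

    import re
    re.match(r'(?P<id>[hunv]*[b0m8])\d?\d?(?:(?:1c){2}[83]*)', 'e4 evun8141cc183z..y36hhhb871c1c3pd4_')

None

This matches zero or more of one of [hunv], then one of [b0m8] (captured as 'id'); then optionally a digit, then optionally a digit; then the literal '1c' repeated 2 times, then zero or more of one of [83] (non-capturing group).
`match` is anchored at position 0; if the pattern doesn't fit there, it returns None.
Here the string doesn't start with a match, so the call returns None.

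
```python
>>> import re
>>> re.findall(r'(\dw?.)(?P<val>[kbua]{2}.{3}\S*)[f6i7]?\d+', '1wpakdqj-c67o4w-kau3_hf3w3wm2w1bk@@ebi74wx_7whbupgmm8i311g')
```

[('1wp', 'akdqj-c67o4w-kau3_hf3w3wm2w1bk@@ebi74wx_7whbupgmm8i31')]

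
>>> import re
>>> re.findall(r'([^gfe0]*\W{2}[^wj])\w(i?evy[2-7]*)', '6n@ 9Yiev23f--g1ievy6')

Pattern: zero or more of any character except [gfe0], then exactly 2 of a non-word character, then any character except [wj] (captured); then a word character; then optionally a literal 'i', then the literal 'evy', then zero or more of a character in [2-7] (captured).
Scanning left to right: at [12:21] match '--g1ievy6', groups = ('--g', 'ievy6').
Multiple groups make `findall` return tuples — one 2-tuple for the one match.

[('--g', 'ievy6')]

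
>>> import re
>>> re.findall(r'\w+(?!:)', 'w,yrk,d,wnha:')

['w', 'yrk', 'd', 'wnh']

A negative assertion filters positions out without eating any characters.
Scanning left to right: at [0:1] → 'w'; at [2:5] → 'yrk'; at [6:7] → 'd'; at [8:11] → 'wnh'.
Since nothing is captured, `findall` lists the 4 matched substrings directly.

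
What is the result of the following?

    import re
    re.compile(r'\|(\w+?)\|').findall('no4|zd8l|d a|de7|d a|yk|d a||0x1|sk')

`findall` collects group 1 from each match (4 total).

['zd8l', 'de7', 'yk', '0x1']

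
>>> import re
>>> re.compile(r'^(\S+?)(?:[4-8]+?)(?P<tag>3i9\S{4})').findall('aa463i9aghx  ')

Pattern: anchored at the start of the string; then one or more of a non-whitespace character (lazy) (captured); then one or more of a character in [4-8] (lazy) (non-capturing group); then the literal '3i9', then exactly 4 of a non-whitespace character (captured as 'tag').
The `?` after the quantifier makes it lazy — it takes as little as possible before letting the rest of the pattern try.
Scanning left to right: at [0:11] match 'aa463i9aghx', groups = ('aa', '3i9aghx').
2 groups means the one result is a tuple of 2 captured strings — 1 here.

[('aa', '3i9aghx')]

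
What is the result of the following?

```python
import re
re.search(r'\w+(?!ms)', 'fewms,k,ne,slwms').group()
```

`(?!…)`/`(?<!…)` only lets a position through if the neighbouring text does NOT match; no characters are consumed.
`re.search` tries every starting position until one works.
The match spans [0:5] → 'fewms'.

'fewms'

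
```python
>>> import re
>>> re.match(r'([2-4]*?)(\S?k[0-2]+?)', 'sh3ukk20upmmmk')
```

`re.match` only tries the pattern at the start of the string.
Here the string doesn't start with a match, so the call returns None.

None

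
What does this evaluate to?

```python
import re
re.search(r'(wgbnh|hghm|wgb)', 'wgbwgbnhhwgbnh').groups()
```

Unlike `match`, `search` isn't anchored — it looks for the pattern anywhere in the string.
The match spans [0:3] → 'wgb'.
Captured: group 1 = 'wgb'.

('wgb',)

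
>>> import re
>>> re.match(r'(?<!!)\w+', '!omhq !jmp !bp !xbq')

None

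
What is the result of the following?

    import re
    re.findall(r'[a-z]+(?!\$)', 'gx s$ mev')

The negative lookahead/lookbehind blocks any match where the forbidden context is present.
Matches: at [0:2] → 'gx'; at [6:9] → 'mev'.
No capturing groups, so `findall` returns the 2 full match strings.

['gx', 'mev']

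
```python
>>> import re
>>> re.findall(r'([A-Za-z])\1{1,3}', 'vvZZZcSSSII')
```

A backreference is literal: `\1` must see the identical characters the first group matched.
Scanning left to right: at [0:2] match 'vv', group 1 = 'v'; at [2:5] match 'ZZZ', group 1 = 'Z'; at [6:9] match 'SSS', group 1 = 'S'; at [9:11] match 'II', group 1 = 'I'.
With a single group, `findall` returns only what that group captured — 4 items.

['v', 'Z', 'S', 'I']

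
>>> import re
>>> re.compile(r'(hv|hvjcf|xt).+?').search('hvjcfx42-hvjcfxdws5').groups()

('hv',)

The match spans [0:3] → 'hvj'.
Captured: group 1 = 'hv'.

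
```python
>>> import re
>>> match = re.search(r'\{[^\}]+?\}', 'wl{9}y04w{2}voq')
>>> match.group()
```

'{9}'

`search` walks the string left to right and returns the first match it finds.
The match spans [2:5] → '{9}'.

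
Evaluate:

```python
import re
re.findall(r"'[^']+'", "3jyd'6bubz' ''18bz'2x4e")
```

["'6bubz'", "'18bz'"]

Since nothing is captured, `findall` lists the 2 matched substrings directly.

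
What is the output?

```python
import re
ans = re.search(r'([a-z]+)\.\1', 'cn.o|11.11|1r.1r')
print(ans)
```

A backreference is literal: `\1` must see the identical characters the first group matched.
`re.search` scans for the first position where the pattern succeeds.
Here nothing in the string fits, so the call returns None.

None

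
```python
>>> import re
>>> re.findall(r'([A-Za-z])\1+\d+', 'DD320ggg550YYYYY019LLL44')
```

The backreference `\1` re-matches whatever the first group consumed, character for character.
Walking the string: at [0:5] match 'DD320', group 1 = 'D'; at [5:11] match 'ggg550', group 1 = 'g'; at [11:19] match 'YYYYY019', group 1 = 'Y'; at [19:24] match 'LLL44', group 1 = 'L'.
One capturing group, so `findall` returns just the captured substring from each match — 4 in all.

['D', 'g', 'Y', 'L']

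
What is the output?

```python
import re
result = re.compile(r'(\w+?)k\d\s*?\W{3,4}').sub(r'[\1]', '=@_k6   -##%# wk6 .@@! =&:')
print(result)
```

Pattern: one or more of a word character (lazy) (captured); then a literal 'k', then a digit; then zero or more of whitespace (lazy), then 3 to 4 of a non-word character.
The `?` after the quantifier makes it lazy — it takes as little as possible before letting the rest of the pattern try.
Matches: at [2:9] → '_k6   -'; at [14:21] → 'wk6 .@@'.
Each match is replaced using the text its own group 1 captured.

=@[_]##%# [w]! =&:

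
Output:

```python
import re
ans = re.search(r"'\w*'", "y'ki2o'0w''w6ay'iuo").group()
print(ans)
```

`search` walks the string left to right and returns the first match it finds.
The match spans [1:7] → "'ki2o'".

'ki2o'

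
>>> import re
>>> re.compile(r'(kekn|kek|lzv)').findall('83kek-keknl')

['kek', 'kekn']

Branches in `(...|...)` are attempted left-to-right; the first branch that allows the whole pattern to succeed is taken.
Matches: at [2:5] match 'kek', group 1 = 'kek'; at [6:10] match 'kekn', group 1 = 'kekn'.
With a single group, `findall` returns only what that group captured — 2 items.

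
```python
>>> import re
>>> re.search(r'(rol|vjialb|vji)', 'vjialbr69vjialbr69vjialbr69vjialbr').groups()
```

('vjialb',)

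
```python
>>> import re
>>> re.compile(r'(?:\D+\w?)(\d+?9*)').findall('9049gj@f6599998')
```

['59999']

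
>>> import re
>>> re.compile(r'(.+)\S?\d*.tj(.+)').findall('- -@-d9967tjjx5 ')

[('- -@-d996', 'jx5 ')]

Pattern: one or more of any character (captured); then optionally a non-whitespace character, then zero or more of a digit; then any character, then the literal 'tj'; then one or more of any character (captured).
Walking the string: at [0:16] match '- -@-d9967tjjx5 ', groups = ('- -@-d996', 'jx5 ').
`findall` packs the 2 group values into a tuple for every match.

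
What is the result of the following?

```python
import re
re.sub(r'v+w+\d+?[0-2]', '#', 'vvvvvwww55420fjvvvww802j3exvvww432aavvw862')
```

'#0fj#2j3ex#aa#'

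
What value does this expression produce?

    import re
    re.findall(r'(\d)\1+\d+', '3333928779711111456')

The backreference `\1` re-matches whatever the first group consumed, character for character.
Because there's exactly one group, `findall` drops the full match and keeps group 1 from the one hit.

['3']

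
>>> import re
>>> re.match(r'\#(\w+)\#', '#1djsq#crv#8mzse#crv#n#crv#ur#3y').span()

(0, 7)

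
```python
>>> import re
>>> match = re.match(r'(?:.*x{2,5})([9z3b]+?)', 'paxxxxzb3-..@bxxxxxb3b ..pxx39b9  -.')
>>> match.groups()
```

('3',)

This matches zero or more of any character, then 2 to 5 of the literal 'x' (non-capturing group); then one or more of one of [9z3b] (lazy) (captured).
With the lazy modifier that quantifier settles for the fewest repetitions that let the rest of the pattern succeed (the atoms after it are unaffected and can still be greedy).
`match` is anchored at position 0; if the pattern doesn't fit there, it returns None.
The match spans [0:29] → 'paxxxxzb3-..@bxxxxxb3b ..pxx3'.
Captured: group 1 = '3'.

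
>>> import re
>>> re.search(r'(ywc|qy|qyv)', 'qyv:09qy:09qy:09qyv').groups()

('qy',)

The match spans [0:2] → 'qy'.
Captured: group 1 = 'qy'.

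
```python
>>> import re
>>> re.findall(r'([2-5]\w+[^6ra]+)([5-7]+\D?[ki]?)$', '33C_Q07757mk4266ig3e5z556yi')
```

The pattern matches a character in [2-5], then one or more of a word character, then one or more of any character except [6ra] (captured); then one or more of a character in [5-7], then optionally a non-digit, then optionally one of [ki] (captured); then anchored at the end.
Walking the string: at [0:27] match '33C_Q07757mk4266ig3e5z556yi', groups = ('33C_Q07757mk4266ig3e5z55', '6yi').
With 2 capturing groups, `findall` returns a 2-tuple per match.

[('33C_Q07757mk4266ig3e5z55', '6yi')]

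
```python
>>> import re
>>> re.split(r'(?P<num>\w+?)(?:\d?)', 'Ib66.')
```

Because the pattern has a capturing group, `split` also inserts each captured text between the pieces.

['', 'I', '', 'b', '', '6', '.']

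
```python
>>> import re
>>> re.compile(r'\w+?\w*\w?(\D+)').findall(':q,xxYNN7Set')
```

[',xxYNN', 't']

The pattern matches one or more of a word character (lazy), then zero or more of a word character; then optionally a word character; then one or more of a non-digit (captured).
One capturing group, so `findall` returns just the captured substring from each match — 2 in all.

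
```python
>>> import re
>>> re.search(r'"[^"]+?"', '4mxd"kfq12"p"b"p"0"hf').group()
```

'"kfq12"'

Unlike `match`, `search` isn't anchored — it looks for the pattern anywhere in the string.
The match spans [4:11] → '"kfq12"'.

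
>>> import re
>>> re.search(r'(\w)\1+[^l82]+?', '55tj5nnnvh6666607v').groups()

('5',)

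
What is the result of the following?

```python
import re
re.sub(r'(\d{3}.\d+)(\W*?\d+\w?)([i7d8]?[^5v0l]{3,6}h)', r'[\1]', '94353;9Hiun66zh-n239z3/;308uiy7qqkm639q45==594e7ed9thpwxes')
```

'[94353]-n239z3/;308uiy7qqkm[639q45]pwxes'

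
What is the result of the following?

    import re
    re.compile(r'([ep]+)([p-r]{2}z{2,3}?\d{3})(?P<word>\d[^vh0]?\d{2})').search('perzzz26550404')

None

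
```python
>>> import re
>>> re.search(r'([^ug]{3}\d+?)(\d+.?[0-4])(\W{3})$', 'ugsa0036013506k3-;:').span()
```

(2, 19)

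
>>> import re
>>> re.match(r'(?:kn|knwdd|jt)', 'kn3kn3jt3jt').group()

`match` is anchored at position 0; if the pattern doesn't fit there, it returns None.
The match spans [0:2] → 'kn'.

'kn'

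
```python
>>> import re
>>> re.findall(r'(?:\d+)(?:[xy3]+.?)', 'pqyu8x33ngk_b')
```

Pattern: one or more of a digit (non-capturing group); then one or more of one of [xy3], then optionally any character (non-capturing group).
Walking the string: at [4:9] → '8x33n'.
With no groups in the pattern, `findall` gives back each whole match — 1 here.

['8x33n']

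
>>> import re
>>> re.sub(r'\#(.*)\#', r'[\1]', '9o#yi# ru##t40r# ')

Matches: at [2:16] → '#yi# ru##t40r#'.
`\1` in the replacement pulls in group 1's text for each match.

'9o[yi# ru##t40r] '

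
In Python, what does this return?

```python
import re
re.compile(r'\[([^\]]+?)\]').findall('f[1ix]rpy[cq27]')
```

['1ix', 'cq27']

Scanning left to right: at [1:6] match '[1ix]', group 1 = '1ix'; at [9:15] match '[cq27]', group 1 = 'cq27'.
One capturing group, so `findall` returns just the captured substring from each match — 2 in all.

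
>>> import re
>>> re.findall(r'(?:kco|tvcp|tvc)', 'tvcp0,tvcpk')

['tvcp', 'tvcp']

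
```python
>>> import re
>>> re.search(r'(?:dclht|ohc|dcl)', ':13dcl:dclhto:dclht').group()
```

'dcl'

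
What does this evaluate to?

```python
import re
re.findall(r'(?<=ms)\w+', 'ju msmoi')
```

['moi']

Lookahead/lookbehind check context without consuming it, so the matched span excludes the asserted characters.
With no groups in the pattern, `findall` gives back each whole match — 1 here.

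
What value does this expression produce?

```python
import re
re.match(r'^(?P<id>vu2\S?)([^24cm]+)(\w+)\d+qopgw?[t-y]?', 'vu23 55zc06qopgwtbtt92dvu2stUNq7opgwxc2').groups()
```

('vu23', ' 55z', 'c0')

The pattern matches anchored at the start of the string; then the literal 'vu2', then optionally a non-whitespace character (captured as 'id'); then one or more of any character except [24cm] (captured); then one or more of a word character (captured); then one or more of a digit, then the literal 'qo'; then the literal 'pg', then optionally a literal 'w', then optionally a character in [t-y].
With `match`, the pattern is implicitly anchored at the beginning.
The match spans [0:17] → 'vu23 55zc06qopgwt'.
Captured: group 1 = 'vu23', group 2 = ' 55z', group 3 = 'c0'.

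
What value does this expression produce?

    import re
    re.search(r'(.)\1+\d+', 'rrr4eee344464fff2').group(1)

'r'

The match spans [0:4] → 'rrr4'.
Captured: group 1 = 'r'.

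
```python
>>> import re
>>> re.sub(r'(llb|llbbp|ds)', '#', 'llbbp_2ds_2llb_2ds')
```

'#bp_2#_2#_2#'

Alternation isn't longest-match — the leftmost alternative that fits at this position is chosen.
Matches: at [0:3] → 'llb'; at [7:9] → 'ds'; at [11:14] → 'llb'; at [16:18] → 'ds'.
Every occurrence is swapped for '#'.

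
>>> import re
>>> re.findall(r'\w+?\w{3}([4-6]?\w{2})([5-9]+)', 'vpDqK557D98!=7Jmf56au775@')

[('K5', '57'), ('6au', '775')]

With the lazy modifier that quantifier settles for the fewest repetitions that let the rest of the pattern succeed (the atoms after it are unaffected and can still be greedy).
Multiple groups make `findall` return tuples — one 2-tuple for each match.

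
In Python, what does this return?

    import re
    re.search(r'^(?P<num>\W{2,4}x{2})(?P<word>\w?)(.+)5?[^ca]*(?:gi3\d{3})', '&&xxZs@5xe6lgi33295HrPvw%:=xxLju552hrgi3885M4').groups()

('&&xx', 'Z', 's@5xe6lgi33295HrPvw%:=xxLju552hr')

This matches anchored at the start of the string; then 2 to 4 of a non-word character, then exactly 2 of a literal 'x' (captured as 'num'); then optionally a word character (captured as 'word'); then one or more of any character (captured); then optionally the literal '5', then zero or more of any character except [ca]; then the literal 'gi3', then exactly 3 of a digit (non-capturing group).
`search` walks the string left to right and returns the first match it finds.
The match spans [0:43] → '&&xxZs@5xe6lgi33295HrPvw%:=xxLju552hrgi3885'.
Captured: group 1 = '&&xx', group 2 = 'Z', group 3 = 's@5xe6lgi33295HrPvw%:=xxLju552hr'.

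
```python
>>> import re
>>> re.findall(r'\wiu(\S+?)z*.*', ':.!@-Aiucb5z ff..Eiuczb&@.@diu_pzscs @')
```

['c']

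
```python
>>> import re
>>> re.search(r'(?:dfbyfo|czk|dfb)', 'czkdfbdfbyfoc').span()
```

(0, 3)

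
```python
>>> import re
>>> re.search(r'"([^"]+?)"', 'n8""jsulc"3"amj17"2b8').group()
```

The match spans [3:10] → '"jsulc"'.

'"jsulc"'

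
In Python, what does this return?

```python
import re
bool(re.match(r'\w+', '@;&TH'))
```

The pattern matches one or more of a word character.
With `match`, the pattern is implicitly anchored at the beginning.
Here the pattern fails at index 0, so the call returns None, and `bool(None)` is False.

False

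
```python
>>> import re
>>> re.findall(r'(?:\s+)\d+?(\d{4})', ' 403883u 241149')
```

A non-greedy quantifier consumes as few characters as it can — just enough that the remainder of the pattern still matches from where it stops; whatever follows it matches normally.
`findall` collects group 1 from each match (2 total).

['0388', '4114']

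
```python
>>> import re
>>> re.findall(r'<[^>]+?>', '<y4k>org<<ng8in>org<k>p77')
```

['<y4k>', '<<ng8in>', '<k>']

Since nothing is captured, `findall` lists the 3 matched substrings directly.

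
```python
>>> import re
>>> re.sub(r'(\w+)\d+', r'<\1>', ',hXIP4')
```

This matches one or more of a word character (captured); then one or more of a digit.
Matches: at [1:6] → 'hXIP4'.
Each match is replaced using the text its own group 1 captured.

',<hXIP>'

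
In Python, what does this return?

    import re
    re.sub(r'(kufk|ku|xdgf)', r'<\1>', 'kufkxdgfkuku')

'<kufk><xdgf><ku><ku>'

Alternation tries branches left to right and keeps the first one that lets the overall match succeed at that position.
Matches: at [0:4] → 'kufk'; at [4:8] → 'xdgf'; at [8:10] → 'ku'; at [10:12] → 'ku'.
Each match is replaced using the text its own group 1 captured.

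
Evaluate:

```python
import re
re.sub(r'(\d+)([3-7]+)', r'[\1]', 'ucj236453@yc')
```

This matches one or more of a digit (captured); then one or more of a character in [3-7] (captured).
Matches: at [3:9] → '236453'.
`\1` in the replacement pulls in group 1's text for each match.

'ucj[23645]@yc'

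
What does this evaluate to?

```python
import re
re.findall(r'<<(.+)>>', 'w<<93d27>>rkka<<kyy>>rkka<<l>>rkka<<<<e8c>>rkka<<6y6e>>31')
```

['93d27>>rkka<<kyy>>rkka<<l>>rkka<<<<e8c>>rkka<<6y6e']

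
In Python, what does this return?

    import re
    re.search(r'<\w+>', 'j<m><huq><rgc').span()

The match spans [1:4] → '<m>'.

(1, 4)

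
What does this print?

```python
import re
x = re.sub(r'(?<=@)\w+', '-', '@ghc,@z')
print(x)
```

@-,@-

The `(?=…)`/`(?<=…)` assertion just peeks at neighbouring text; it doesn't advance the match position.
Each match is replaced by '-'.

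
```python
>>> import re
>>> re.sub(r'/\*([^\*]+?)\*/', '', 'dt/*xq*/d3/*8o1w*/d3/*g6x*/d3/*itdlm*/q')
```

'dtd3d3d3q'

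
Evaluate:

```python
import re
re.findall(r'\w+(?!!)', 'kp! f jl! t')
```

['k', 'f', 'j', 't']

`(?!…)`/`(?<!…)` only lets a position through if the neighbouring text does NOT match; no characters are consumed.
Matches: at [0:1] → 'k'; at [4:5] → 'f'; at [6:7] → 'j'; at [10:11] → 't'.
With no groups in the pattern, `findall` gives back each whole match — 4 here.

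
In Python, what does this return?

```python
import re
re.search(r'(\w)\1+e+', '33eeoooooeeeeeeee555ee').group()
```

'33ee'

The backreference `\1` re-matches whatever the first group consumed, character for character.
`re.search` tries every starting position until one works.
The match spans [0:4] → '33ee'.
Captured: group 1 = '3'.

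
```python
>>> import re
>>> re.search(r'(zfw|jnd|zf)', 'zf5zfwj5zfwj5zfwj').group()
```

'zf'

`search` walks the string left to right and returns the first match it finds.
The match spans [0:2] → 'zf'.
Captured: group 1 = 'zf'.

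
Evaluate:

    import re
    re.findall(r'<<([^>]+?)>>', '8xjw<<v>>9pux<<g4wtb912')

['v']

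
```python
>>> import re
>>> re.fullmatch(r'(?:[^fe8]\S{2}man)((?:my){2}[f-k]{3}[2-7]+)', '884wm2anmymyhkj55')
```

For `fullmatch`, every character of the input must be accounted for by the pattern.
Here the pattern can't cover the whole string, so the call returns None.

None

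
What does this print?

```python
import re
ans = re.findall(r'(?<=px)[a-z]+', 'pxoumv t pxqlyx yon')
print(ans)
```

['oumv', 'qlyx']

Because the assertion is zero-width, the text it checks is not consumed and won't appear in the result.
With no groups in the pattern, `findall` gives back each whole match — 2 here.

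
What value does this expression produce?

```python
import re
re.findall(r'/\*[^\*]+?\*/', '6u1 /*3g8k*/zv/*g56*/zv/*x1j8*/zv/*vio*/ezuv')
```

`findall` yields the raw match text (4 of them) because the pattern has no groups.

['/*3g8k*/', '/*g56*/', '/*x1j8*/', '/*vio*/']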